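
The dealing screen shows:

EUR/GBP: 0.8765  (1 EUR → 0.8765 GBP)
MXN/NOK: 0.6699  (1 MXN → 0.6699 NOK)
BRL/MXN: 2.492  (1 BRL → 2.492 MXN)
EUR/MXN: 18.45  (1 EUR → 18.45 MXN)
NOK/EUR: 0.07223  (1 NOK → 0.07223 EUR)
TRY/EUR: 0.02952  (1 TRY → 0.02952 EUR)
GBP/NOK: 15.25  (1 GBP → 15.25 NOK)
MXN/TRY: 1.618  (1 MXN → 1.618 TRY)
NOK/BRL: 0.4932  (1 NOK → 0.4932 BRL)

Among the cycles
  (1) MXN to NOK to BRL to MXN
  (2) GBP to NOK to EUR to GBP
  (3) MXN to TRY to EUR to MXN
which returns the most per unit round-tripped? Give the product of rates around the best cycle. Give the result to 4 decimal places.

(1) 0.6699 × 0.4932 × 2.492 = 0.82334
(2) 15.25 × 0.07223 × 0.8765 = 0.96547
(3) 1.618 × 0.02952 × 18.45 = 0.88123
Highest is cycle (2) at 0.9655 (≤1, no arbitrage).

0.9655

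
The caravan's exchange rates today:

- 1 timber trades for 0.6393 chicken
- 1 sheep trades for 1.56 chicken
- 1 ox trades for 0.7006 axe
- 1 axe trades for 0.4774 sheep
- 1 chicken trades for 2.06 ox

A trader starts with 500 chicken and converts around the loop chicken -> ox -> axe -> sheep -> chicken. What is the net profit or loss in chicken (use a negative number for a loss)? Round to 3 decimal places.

500 chicken × 2.06 = 1030 ox
1030 ox × 0.7006 = 721.618 axe
721.618 axe × 0.4774 = 344.5004332 sheep
344.5004332 sheep × 1.56 = 537.420675792 chicken
Net change: 537.420675792 − 500 = 37.420675792 chicken

37.421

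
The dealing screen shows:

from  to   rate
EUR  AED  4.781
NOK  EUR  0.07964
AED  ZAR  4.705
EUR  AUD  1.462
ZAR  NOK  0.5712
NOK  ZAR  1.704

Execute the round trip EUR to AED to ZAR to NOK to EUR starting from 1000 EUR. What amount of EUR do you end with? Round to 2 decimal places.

1023.29

1000 EUR × 4.781 = 4781 AED
4781 AED × 4.705 = 22494.605 ZAR
22494.605 ZAR × 0.5712 = 12848.918376 NOK
12848.918376 NOK × 0.07964 = 1023.28785946464 EUR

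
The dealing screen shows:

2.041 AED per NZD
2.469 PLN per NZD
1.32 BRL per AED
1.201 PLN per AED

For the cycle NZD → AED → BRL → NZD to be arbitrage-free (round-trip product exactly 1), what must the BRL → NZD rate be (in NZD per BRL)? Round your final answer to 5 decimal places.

Known legs of the cycle: 2.041 × 1.32 = 2.69412
For no arbitrage the full-cycle product must be 1, so the missing rate is 1 / 2.69412 ≈ 0.3711787.

0.37118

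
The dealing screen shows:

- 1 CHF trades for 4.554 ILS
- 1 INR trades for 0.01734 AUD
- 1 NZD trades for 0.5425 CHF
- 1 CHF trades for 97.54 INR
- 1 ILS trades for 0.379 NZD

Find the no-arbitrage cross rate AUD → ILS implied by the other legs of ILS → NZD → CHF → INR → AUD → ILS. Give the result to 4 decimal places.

2.8756

Known legs of the cycle: 0.379 × 0.5425 × 97.54 × 0.01734 = 0.347752929237
For no arbitrage the full-cycle product must be 1, so the missing rate is 1 / 0.347752929237 ≈ 2.875605.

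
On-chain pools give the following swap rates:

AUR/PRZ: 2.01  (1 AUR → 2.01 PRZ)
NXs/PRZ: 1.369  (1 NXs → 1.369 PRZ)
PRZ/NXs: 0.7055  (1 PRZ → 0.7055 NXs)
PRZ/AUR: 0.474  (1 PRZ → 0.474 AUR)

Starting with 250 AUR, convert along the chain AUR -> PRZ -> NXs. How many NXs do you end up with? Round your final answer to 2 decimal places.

250 AUR × 2.01 = 502.5 PRZ
502.5 PRZ × 0.7055 = 354.51375 NXs

354.51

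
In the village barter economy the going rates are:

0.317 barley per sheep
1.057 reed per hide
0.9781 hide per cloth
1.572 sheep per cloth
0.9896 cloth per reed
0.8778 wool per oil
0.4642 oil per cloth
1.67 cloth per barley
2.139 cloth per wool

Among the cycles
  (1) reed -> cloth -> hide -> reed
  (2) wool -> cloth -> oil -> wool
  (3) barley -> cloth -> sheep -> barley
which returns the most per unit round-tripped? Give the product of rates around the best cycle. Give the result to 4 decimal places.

1.0231

(1) 0.9896 × 0.9781 × 1.057 = 1.02310
(2) 2.139 × 0.4642 × 0.8778 = 0.87159
(3) 1.67 × 1.572 × 0.317 = 0.83220
Highest is cycle (1) at 1.0231 (>1, arbitrage).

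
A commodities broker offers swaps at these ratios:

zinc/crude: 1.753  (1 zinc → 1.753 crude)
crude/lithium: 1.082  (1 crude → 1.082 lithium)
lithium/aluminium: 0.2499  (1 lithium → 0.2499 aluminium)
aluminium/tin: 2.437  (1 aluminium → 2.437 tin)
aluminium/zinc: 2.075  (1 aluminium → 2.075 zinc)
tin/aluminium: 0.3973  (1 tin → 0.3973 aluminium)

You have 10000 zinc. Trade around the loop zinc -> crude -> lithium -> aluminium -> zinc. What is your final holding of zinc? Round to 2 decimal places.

10000 zinc × 1.753 = 17530 crude
17530 crude × 1.082 = 18967.46 lithium
18967.46 lithium × 0.2499 = 4739.968254 aluminium
4739.968254 aluminium × 2.075 = 9835.43412705 zinc

9835.43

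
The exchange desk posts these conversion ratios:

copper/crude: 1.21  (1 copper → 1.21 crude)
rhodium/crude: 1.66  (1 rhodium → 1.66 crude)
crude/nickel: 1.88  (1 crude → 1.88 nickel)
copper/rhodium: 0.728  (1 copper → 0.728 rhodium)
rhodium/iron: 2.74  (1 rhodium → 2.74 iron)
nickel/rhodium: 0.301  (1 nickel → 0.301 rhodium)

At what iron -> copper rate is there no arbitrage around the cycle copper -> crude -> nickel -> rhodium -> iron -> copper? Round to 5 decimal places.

0.53302

Known legs of the cycle: 1.21 × 1.88 × 0.301 × 2.74 = 1.876118552
For no arbitrage the full-cycle product must be 1, so the missing rate is 1 / 1.876118552 ≈ 0.5330154.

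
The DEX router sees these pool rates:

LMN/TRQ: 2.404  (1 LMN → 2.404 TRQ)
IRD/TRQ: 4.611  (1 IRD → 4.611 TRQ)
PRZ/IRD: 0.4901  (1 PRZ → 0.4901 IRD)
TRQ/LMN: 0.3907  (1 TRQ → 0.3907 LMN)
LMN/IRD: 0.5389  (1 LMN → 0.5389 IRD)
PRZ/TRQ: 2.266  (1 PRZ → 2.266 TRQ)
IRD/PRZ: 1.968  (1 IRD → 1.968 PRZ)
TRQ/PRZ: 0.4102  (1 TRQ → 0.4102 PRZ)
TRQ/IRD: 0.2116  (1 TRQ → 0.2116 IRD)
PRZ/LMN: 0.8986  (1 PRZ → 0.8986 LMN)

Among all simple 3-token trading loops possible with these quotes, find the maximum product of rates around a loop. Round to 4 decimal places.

TRQ→LMN→IRD→TRQ: 0.3907 × 0.5389 × 4.611 = 0.97084
LMN→IRD→PRZ→LMN: 0.5389 × 1.968 × 0.8986 = 0.95301
TRQ→IRD→PRZ→TRQ: 0.2116 × 1.968 × 2.266 = 0.94363
TRQ→PRZ→IRD→TRQ: 0.4102 × 0.4901 × 4.611 = 0.92699
TRQ→PRZ→LMN→TRQ: 0.4102 × 0.8986 × 2.404 = 0.88613
Maximum is TRQ→LMN→IRD→TRQ at 0.9708; no arbitrage — every cycle loses value.

0.9708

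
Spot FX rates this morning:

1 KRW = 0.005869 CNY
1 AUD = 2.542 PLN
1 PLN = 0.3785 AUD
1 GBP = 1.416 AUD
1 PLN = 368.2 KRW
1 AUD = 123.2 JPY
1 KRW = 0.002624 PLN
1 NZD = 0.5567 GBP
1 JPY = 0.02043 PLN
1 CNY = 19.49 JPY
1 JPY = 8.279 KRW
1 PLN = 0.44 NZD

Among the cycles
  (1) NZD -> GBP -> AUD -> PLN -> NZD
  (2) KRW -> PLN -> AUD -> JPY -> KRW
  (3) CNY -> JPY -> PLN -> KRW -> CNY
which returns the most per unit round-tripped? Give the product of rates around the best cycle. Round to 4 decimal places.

(1) 0.5567 × 1.416 × 2.542 × 0.44 = 0.88168
(2) 0.002624 × 0.3785 × 123.2 × 8.279 = 1.01302
(3) 19.49 × 0.02043 × 368.2 × 0.005869 = 0.86045
Highest is cycle (2) at 1.0130 (>1, arbitrage).

1.0130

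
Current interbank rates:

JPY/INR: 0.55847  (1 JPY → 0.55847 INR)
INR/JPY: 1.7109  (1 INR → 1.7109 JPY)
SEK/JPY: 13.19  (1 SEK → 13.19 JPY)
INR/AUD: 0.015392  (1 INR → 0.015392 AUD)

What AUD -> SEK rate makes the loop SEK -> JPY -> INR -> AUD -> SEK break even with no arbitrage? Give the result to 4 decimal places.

8.8198

Known legs of the cycle: 13.19 × 0.55847 × 0.015392 = 0.1133808474656
For no arbitrage the full-cycle product must be 1, so the missing rate is 1 / 0.1133808474656 ≈ 8.819832.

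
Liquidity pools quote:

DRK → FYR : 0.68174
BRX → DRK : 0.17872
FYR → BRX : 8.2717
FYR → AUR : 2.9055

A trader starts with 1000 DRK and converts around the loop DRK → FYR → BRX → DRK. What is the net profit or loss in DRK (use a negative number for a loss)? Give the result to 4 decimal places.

7.8287

1000 DRK × 0.68174 = 681.74 FYR
681.74 FYR × 8.2717 = 5639.148758 BRX
5639.148758 BRX × 0.17872 = 1007.82866602976 DRK
Net change: 1007.82866602976 − 1000 = 7.82866602976 DRK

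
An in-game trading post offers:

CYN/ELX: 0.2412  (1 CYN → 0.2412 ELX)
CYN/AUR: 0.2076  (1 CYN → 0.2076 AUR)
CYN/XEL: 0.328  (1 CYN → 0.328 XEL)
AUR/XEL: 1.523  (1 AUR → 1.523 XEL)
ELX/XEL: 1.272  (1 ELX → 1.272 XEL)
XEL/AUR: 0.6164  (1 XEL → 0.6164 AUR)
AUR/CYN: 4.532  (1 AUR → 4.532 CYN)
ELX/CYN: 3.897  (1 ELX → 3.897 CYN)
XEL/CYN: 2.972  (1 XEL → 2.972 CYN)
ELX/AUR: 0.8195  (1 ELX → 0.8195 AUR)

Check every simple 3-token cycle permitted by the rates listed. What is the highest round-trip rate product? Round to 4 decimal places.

0.9397

AUR→XEL→CYN→AUR: 1.523 × 2.972 × 0.2076 = 0.93967
AUR→CYN→XEL→AUR: 4.532 × 0.328 × 0.6164 = 0.91628
XEL→CYN→ELX→XEL: 2.972 × 0.2412 × 1.272 = 0.91183
AUR→CYN→ELX→AUR: 4.532 × 0.2412 × 0.8195 = 0.89581
Maximum is AUR→XEL→CYN→AUR at 0.9397; no arbitrage — every cycle loses value.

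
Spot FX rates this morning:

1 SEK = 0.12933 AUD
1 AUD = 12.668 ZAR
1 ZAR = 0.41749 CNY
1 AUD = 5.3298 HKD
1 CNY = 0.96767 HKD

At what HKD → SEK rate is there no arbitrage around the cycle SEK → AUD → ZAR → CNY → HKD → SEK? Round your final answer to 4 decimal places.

Known legs of the cycle: 0.12933 × 12.668 × 0.41749 × 0.96767 = 0.661882177249122852
For no arbitrage the full-cycle product must be 1, so the missing rate is 1 / 0.661882177249122852 ≈ 1.510843.

1.5108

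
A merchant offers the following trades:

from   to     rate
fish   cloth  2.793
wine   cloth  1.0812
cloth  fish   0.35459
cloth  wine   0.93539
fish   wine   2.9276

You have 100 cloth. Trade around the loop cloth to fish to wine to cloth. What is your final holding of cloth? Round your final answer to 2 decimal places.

112.24

100 cloth × 0.35459 = 35.459 fish
35.459 fish × 2.9276 = 103.8097684 wine
103.8097684 wine × 1.0812 = 112.23912159408 cloth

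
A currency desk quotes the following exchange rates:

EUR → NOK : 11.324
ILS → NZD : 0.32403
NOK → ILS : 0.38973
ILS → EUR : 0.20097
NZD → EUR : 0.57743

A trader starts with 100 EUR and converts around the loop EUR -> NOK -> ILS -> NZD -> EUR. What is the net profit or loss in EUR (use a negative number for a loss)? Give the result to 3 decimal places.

-17.425

100 EUR × 11.324 = 1132.4 NOK
1132.4 NOK × 0.38973 = 441.330252 ILS
441.330252 ILS × 0.32403 = 143.00424155556 NZD
143.00424155556 NZD × 0.57743 = 82.5749392014270108 EUR
Net change: 82.5749392014270108 − 100 = -17.4250607985729892 EUR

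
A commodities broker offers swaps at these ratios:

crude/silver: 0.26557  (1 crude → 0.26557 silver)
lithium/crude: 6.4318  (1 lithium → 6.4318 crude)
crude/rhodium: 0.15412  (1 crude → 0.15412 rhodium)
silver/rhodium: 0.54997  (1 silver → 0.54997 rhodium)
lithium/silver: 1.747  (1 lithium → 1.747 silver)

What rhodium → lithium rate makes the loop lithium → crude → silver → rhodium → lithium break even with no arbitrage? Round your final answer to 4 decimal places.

Known legs of the cycle: 6.4318 × 0.26557 × 0.54997 = 0.93939997650622
For no arbitrage the full-cycle product must be 1, so the missing rate is 1 / 0.93939997650622 ≈ 1.064509.

1.0645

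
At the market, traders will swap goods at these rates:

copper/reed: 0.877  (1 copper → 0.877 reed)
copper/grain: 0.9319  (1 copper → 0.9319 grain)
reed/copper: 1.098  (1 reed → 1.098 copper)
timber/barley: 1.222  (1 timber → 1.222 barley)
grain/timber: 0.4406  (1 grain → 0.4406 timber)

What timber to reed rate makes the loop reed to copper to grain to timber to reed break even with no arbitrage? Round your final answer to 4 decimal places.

2.2181

Known legs of the cycle: 1.098 × 0.9319 × 0.4406 = 0.45083346372
For no arbitrage the full-cycle product must be 1, so the missing rate is 1 / 0.45083346372 ≈ 2.218114.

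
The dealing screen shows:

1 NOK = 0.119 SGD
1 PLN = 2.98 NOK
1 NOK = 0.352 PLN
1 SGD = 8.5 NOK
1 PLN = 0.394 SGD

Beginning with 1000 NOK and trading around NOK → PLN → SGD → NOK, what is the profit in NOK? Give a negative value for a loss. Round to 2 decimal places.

1000 NOK × 0.352 = 352 PLN
352 PLN × 0.394 = 138.688 SGD
138.688 SGD × 8.5 = 1178.848 NOK
Net change: 1178.848 − 1000 = 178.848 NOK

178.85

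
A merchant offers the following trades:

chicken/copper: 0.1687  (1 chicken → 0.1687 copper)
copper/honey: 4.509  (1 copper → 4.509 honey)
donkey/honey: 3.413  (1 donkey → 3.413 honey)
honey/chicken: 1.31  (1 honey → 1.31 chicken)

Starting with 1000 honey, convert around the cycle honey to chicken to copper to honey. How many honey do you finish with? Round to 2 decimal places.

996.48

1000 honey × 1.31 = 1310 chicken
1310 chicken × 0.1687 = 220.997 copper
220.997 copper × 4.509 = 996.475473 honey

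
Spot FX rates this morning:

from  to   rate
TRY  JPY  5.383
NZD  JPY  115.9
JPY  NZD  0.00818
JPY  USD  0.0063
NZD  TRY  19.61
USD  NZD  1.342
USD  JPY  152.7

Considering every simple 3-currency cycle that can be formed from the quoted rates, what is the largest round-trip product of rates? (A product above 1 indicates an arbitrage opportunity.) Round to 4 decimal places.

0.9799

USD→NZD→JPY→USD: 1.342 × 115.9 × 0.0063 = 0.97989
NZD→TRY→JPY→NZD: 19.61 × 5.383 × 0.00818 = 0.86349
Maximum is USD→NZD→JPY→USD at 0.9799; no arbitrage — every cycle loses value.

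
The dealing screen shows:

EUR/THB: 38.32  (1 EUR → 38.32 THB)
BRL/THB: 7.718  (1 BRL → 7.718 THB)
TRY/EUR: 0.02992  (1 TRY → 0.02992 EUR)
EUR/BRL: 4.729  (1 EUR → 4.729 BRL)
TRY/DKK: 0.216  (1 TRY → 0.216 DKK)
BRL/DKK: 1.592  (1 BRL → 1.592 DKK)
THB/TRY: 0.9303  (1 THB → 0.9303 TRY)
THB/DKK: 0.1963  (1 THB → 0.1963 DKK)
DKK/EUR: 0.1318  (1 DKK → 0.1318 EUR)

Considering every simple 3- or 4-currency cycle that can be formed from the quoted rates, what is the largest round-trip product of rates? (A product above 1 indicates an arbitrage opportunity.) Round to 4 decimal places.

1.0666

TRY→EUR→THB→TRY: 0.02992 × 38.32 × 0.9303 = 1.06662
TRY→EUR→BRL→THB→TRY: 0.02992 × 4.729 × 7.718 × 0.9303 = 1.01592
TRY→DKK→EUR→THB→TRY: 0.216 × 0.1318 × 38.32 × 0.9303 = 1.01489
BRL→DKK→EUR→BRL: 1.592 × 0.1318 × 4.729 = 0.99227
THB→DKK→EUR→THB: 0.1963 × 0.1318 × 38.32 = 0.99143
BRL→THB→DKK→EUR→BRL: 7.718 × 0.1963 × 0.1318 × 4.729 = 0.94430
Maximum is TRY→EUR→THB→TRY at 1.0666; arbitrage exists.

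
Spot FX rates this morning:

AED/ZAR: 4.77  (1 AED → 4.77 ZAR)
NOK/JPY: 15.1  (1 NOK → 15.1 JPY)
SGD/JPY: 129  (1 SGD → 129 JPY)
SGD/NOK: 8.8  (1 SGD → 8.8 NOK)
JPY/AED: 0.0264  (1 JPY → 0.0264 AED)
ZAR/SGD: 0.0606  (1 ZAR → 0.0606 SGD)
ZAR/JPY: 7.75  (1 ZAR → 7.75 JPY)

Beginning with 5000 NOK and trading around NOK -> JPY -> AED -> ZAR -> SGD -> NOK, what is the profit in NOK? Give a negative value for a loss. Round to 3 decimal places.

5000 NOK × 15.1 = 75500 JPY
75500 JPY × 0.0264 = 1993.2 AED
1993.2 AED × 4.77 = 9507.564 ZAR
9507.564 ZAR × 0.0606 = 576.1583784 SGD
576.1583784 SGD × 8.8 = 5070.19372992 NOK
Net change: 5070.19372992 − 5000 = 70.19372992 NOK

70.194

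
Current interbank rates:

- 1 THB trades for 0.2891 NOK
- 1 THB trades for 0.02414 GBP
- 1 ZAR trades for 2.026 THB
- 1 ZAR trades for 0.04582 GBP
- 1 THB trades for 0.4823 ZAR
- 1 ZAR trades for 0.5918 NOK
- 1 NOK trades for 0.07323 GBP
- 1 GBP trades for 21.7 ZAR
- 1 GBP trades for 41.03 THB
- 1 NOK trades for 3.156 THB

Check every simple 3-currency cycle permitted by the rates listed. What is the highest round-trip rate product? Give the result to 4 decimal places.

1.0613

THB→GBP→ZAR→THB: 0.02414 × 21.7 × 2.026 = 1.06130
NOK→GBP→ZAR→NOK: 0.07323 × 21.7 × 0.5918 = 0.94042
THB→ZAR→GBP→THB: 0.4823 × 0.04582 × 41.03 = 0.90672
THB→ZAR→NOK→THB: 0.4823 × 0.5918 × 3.156 = 0.90080
THB→NOK→GBP→THB: 0.2891 × 0.07323 × 41.03 = 0.86864
Maximum is THB→GBP→ZAR→THB at 1.0613; arbitrage exists.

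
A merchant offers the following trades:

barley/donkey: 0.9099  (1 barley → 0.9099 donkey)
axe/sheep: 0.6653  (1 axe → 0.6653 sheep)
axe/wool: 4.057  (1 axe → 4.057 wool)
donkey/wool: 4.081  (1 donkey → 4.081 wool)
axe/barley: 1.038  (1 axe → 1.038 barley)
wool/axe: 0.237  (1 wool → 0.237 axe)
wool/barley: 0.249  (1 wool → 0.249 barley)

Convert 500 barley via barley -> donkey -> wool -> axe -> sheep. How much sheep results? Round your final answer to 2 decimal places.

500 barley × 0.9099 = 454.95 donkey
454.95 donkey × 4.081 = 1856.65095 wool
1856.65095 wool × 0.237 = 440.02627515 axe
440.02627515 axe × 0.6653 = 292.749480857295 sheep

292.75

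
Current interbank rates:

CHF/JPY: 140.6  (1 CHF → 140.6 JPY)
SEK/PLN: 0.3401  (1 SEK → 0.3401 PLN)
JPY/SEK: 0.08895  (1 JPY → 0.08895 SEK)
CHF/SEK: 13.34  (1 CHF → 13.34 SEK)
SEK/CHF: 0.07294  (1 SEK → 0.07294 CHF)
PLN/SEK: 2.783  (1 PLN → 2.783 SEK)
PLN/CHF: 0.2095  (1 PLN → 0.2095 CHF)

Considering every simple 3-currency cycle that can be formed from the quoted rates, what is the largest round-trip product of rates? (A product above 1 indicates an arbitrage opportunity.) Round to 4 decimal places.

SEK→PLN→CHF→SEK: 0.3401 × 0.2095 × 13.34 = 0.95049
JPY→SEK→CHF→JPY: 0.08895 × 0.07294 × 140.6 = 0.91221
Maximum is SEK→PLN→CHF→SEK at 0.9505; no arbitrage — every cycle loses value.

0.9505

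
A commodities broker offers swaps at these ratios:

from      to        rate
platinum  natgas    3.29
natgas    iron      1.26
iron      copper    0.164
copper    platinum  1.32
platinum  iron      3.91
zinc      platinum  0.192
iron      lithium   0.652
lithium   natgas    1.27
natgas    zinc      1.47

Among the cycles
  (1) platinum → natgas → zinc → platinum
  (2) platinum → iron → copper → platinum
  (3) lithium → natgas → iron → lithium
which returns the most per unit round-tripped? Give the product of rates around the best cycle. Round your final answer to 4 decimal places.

1.0433

(1) 3.29 × 1.47 × 0.192 = 0.92857
(2) 3.91 × 0.164 × 1.32 = 0.84644
(3) 1.27 × 1.26 × 0.652 = 1.04333
Highest is cycle (3) at 1.0433 (>1, arbitrage).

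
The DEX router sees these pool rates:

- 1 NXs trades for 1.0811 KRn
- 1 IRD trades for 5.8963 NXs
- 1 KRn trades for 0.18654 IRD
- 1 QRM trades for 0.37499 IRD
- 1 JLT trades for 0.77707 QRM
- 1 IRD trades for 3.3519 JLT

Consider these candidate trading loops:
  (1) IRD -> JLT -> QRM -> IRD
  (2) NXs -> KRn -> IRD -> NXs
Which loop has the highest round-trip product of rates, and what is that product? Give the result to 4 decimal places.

(1) 3.3519 × 0.77707 × 0.37499 = 0.97672
(2) 1.0811 × 0.18654 × 5.8963 = 1.18910
Highest is cycle (2) at 1.1891 (>1, arbitrage).

1.1891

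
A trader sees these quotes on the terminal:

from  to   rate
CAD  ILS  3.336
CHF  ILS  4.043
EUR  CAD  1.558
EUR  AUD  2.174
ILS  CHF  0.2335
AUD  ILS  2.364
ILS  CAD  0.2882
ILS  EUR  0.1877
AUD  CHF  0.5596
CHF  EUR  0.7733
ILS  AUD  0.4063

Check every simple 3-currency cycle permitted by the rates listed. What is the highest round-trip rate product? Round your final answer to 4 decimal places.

0.9756

EUR→CAD→ILS→EUR: 1.558 × 3.336 × 0.1877 = 0.97557
EUR→AUD→ILS→EUR: 2.174 × 2.364 × 0.1877 = 0.96465
CHF→EUR→AUD→CHF: 0.7733 × 2.174 × 0.5596 = 0.94077
CHF→ILS→AUD→CHF: 4.043 × 0.4063 × 0.5596 = 0.91924
Maximum is EUR→CAD→ILS→EUR at 0.9756; no arbitrage — every cycle loses value.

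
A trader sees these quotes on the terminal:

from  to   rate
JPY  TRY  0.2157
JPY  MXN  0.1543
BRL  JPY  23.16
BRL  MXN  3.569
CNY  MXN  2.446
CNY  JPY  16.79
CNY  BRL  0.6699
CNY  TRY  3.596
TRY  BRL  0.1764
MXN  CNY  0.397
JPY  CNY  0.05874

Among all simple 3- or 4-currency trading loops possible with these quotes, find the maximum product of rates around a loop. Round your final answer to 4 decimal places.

1.0285

JPY→MXN→CNY→JPY: 0.1543 × 0.397 × 16.79 = 1.02851
BRL→JPY→MXN→CNY→BRL: 23.16 × 0.1543 × 0.397 × 0.6699 = 0.95040
BRL→MXN→CNY→BRL: 3.569 × 0.397 × 0.6699 = 0.94918
BRL→JPY→CNY→BRL: 23.16 × 0.05874 × 0.6699 = 0.91134
BRL→MXN→CNY→TRY→BRL: 3.569 × 0.397 × 3.596 × 0.1764 = 0.89878
BRL→JPY→TRY→BRL: 23.16 × 0.2157 × 0.1764 = 0.88123
BRL→JPY→CNY→TRY→BRL: 23.16 × 0.05874 × 3.596 × 0.1764 = 0.86296
Maximum is JPY→MXN→CNY→JPY at 1.0285; arbitrage exists.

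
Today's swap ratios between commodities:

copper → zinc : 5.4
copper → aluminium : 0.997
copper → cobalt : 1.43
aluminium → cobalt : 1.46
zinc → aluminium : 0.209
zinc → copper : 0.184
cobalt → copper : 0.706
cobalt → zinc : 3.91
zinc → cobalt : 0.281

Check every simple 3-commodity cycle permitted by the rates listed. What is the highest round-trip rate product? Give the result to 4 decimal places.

1.1931

cobalt→zinc→aluminium→cobalt: 3.91 × 0.209 × 1.46 = 1.19310
copper→zinc→cobalt→copper: 5.4 × 0.281 × 0.706 = 1.07128
copper→cobalt→zinc→copper: 1.43 × 3.91 × 0.184 = 1.02880
copper→aluminium→cobalt→copper: 0.997 × 1.46 × 0.706 = 1.02767
Maximum is cobalt→zinc→aluminium→cobalt at 1.1931; arbitrage exists.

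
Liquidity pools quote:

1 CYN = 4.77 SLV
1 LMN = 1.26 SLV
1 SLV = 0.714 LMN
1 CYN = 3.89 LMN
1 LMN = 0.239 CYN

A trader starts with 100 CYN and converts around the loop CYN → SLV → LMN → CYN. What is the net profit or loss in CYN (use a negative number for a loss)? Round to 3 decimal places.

100 CYN × 4.77 = 477 SLV
477 SLV × 0.714 = 340.578 LMN
340.578 LMN × 0.239 = 81.398142 CYN
Net change: 81.398142 − 100 = -18.601858 CYN

-18.602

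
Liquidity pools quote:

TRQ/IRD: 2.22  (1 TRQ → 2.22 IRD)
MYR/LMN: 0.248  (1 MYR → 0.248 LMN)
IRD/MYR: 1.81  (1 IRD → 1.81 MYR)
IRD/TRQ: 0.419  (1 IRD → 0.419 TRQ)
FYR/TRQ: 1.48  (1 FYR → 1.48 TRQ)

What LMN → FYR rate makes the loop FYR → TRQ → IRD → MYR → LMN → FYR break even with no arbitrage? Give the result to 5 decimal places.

0.67804

Known legs of the cycle: 1.48 × 2.22 × 1.81 × 0.248 = 1.474840128
For no arbitrage the full-cycle product must be 1, so the missing rate is 1 / 1.474840128 ≈ 0.6780396.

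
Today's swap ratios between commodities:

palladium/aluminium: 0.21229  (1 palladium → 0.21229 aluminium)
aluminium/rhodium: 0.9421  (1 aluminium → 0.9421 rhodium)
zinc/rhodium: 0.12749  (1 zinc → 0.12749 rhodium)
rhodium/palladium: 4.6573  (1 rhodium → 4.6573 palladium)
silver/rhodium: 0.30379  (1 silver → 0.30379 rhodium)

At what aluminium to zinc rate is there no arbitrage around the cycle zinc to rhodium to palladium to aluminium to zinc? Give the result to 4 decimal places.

Known legs of the cycle: 0.12749 × 4.6573 × 0.21229 = 0.12604913568533
For no arbitrage the full-cycle product must be 1, so the missing rate is 1 / 0.12604913568533 ≈ 7.933414.

7.9334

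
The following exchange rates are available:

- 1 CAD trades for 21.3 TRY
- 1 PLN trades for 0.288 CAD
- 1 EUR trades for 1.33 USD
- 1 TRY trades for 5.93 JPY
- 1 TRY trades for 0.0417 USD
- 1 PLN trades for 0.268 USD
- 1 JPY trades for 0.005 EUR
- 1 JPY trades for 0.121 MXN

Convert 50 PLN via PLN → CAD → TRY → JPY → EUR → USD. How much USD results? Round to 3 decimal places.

12.095

50 PLN × 0.288 = 14.4 CAD
14.4 CAD × 21.3 = 306.72 TRY
306.72 TRY × 5.93 = 1818.8496 JPY
1818.8496 JPY × 0.005 = 9.094248 EUR
9.094248 EUR × 1.33 = 12.09534984 USD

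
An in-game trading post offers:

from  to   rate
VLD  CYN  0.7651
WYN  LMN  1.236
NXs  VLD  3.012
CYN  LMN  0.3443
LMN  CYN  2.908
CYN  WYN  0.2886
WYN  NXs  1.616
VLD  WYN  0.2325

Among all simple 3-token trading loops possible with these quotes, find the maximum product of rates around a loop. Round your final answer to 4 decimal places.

1.1317

WYN→NXs→VLD→WYN: 1.616 × 3.012 × 0.2325 = 1.13167
WYN→LMN→CYN→WYN: 1.236 × 2.908 × 0.2886 = 1.03731
Maximum is WYN→NXs→VLD→WYN at 1.1317; arbitrage exists.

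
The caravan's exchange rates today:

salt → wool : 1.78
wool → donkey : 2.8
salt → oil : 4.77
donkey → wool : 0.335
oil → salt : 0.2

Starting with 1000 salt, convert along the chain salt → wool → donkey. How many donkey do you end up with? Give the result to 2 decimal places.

1000 salt × 1.78 = 1780 wool
1780 wool × 2.8 = 4984 donkey

4984.00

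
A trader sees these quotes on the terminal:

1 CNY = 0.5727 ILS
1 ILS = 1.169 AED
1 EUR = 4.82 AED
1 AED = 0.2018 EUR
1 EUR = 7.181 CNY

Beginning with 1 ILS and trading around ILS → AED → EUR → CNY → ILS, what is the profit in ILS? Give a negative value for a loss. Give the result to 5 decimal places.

1 ILS × 1.169 = 1.169 AED
1.169 AED × 0.2018 = 0.2359042 EUR
0.2359042 EUR × 7.181 = 1.6940280602 CNY
1.6940280602 CNY × 0.5727 = 0.97016987007654 ILS
Net change: 0.97016987007654 − 1 = -0.02983012992346 ILS

-0.02983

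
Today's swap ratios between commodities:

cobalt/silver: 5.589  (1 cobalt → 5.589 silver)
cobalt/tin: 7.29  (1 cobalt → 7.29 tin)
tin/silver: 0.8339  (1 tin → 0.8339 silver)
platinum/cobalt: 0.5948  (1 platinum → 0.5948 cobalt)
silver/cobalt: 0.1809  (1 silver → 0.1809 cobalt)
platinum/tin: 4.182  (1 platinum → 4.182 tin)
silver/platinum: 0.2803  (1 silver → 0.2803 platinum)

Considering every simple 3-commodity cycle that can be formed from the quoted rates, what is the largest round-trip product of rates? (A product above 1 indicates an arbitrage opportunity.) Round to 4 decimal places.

1.0997

silver→cobalt→tin→silver: 0.1809 × 7.29 × 0.8339 = 1.09971
platinum→tin→silver→platinum: 4.182 × 0.8339 × 0.2803 = 0.97751
platinum→cobalt→silver→platinum: 0.5948 × 5.589 × 0.2803 = 0.93181
Maximum is silver→cobalt→tin→silver at 1.0997; arbitrage exists.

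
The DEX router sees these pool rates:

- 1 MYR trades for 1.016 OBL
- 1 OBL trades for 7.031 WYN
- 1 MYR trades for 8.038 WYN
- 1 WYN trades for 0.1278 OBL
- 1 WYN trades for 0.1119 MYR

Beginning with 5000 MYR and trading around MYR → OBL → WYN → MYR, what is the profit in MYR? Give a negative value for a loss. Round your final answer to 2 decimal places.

5000 MYR × 1.016 = 5080 OBL
5080 OBL × 7.031 = 35717.48 WYN
35717.48 WYN × 0.1119 = 3996.786012 MYR
Net change: 3996.786012 − 5000 = -1003.213988 MYR

-1003.21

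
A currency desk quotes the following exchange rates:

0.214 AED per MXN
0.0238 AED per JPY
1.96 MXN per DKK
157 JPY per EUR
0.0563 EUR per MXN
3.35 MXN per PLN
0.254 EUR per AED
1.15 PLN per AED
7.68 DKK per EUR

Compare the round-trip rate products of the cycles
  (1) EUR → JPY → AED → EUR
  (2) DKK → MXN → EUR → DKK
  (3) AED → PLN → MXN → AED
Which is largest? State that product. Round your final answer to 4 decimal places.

0.9491

(1) 157 × 0.0238 × 0.254 = 0.94910
(2) 1.96 × 0.0563 × 7.68 = 0.84747
(3) 1.15 × 3.35 × 0.214 = 0.82444
Highest is cycle (1) at 0.9491 (≤1, no arbitrage).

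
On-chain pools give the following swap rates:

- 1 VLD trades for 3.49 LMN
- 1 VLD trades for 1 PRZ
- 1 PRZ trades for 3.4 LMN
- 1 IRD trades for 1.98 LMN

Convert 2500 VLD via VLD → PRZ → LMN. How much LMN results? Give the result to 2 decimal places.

8500.00

2500 VLD × 1 = 2500 PRZ
2500 PRZ × 3.4 = 8500 LMN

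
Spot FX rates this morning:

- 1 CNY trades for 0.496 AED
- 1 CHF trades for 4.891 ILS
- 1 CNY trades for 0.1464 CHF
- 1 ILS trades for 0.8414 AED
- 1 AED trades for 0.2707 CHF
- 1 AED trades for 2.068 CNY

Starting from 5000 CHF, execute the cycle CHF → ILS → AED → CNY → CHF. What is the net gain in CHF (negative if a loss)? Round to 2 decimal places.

5000 CHF × 4.891 = 24455 ILS
24455 ILS × 0.8414 = 20576.437 AED
20576.437 AED × 2.068 = 42552.071716 CNY
42552.071716 CNY × 0.1464 = 6229.6232992224 CHF
Net change: 6229.6232992224 − 5000 = 1229.6232992224 CHF

1229.62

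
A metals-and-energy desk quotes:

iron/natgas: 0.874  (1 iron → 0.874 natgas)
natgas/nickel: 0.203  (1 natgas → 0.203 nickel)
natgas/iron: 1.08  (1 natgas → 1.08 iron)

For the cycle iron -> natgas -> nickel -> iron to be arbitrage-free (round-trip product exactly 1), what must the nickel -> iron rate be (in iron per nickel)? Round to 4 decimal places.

Known legs of the cycle: 0.874 × 0.203 = 0.177422
For no arbitrage the full-cycle product must be 1, so the missing rate is 1 / 0.177422 ≈ 5.636280.

5.6363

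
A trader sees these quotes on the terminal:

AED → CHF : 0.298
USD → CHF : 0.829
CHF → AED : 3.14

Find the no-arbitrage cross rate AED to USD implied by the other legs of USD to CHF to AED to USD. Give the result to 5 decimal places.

0.38416

Known legs of the cycle: 0.829 × 3.14 = 2.60306
For no arbitrage the full-cycle product must be 1, so the missing rate is 1 / 2.60306 ≈ 0.3841633.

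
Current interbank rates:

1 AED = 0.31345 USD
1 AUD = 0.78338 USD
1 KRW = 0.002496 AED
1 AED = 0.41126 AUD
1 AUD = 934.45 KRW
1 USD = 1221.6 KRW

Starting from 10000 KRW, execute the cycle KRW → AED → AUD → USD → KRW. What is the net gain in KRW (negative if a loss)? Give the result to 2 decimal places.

10000 KRW × 0.002496 = 24.96 AED
24.96 AED × 0.41126 = 10.2650496 AUD
10.2650496 AUD × 0.78338 = 8.041434555648 USD
8.041434555648 USD × 1221.6 = 9823.4164531795968 KRW
Net change: 9823.4164531795968 − 10000 = -176.5835468204032 KRW

-176.58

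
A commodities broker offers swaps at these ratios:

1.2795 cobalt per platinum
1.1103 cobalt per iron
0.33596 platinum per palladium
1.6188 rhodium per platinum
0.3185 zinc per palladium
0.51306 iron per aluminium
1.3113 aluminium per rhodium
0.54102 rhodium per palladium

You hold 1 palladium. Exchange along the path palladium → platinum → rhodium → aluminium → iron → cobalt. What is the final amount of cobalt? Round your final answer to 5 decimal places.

0.40625

1 palladium × 0.33596 = 0.33596 platinum
0.33596 platinum × 1.6188 = 0.543852048 rhodium
0.543852048 rhodium × 1.3113 = 0.7131531905424 aluminium
0.7131531905424 aluminium × 0.51306 = 0.365890375939683744 iron
0.365890375939683744 iron × 1.1103 = 0.4062480844058308609632 cobalt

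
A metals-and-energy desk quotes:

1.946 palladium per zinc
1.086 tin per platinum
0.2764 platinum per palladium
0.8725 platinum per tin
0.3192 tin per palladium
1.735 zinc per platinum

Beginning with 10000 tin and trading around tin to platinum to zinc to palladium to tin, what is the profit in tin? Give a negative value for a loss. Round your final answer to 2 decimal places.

-596.91

10000 tin × 0.8725 = 8725 platinum
8725 platinum × 1.735 = 15137.875 zinc
15137.875 zinc × 1.946 = 29458.30475 palladium
29458.30475 palladium × 0.3192 = 9403.0908762 tin
Net change: 9403.0908762 − 10000 = -596.9091238 tin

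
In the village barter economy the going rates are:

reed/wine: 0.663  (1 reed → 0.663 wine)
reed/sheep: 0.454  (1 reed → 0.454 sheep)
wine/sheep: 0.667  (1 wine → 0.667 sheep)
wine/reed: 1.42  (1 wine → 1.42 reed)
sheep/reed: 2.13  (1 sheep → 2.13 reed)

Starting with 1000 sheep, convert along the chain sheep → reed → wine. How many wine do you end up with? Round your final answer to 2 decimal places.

1000 sheep × 2.13 = 2130 reed
2130 reed × 0.663 = 1412.19 wine

1412.19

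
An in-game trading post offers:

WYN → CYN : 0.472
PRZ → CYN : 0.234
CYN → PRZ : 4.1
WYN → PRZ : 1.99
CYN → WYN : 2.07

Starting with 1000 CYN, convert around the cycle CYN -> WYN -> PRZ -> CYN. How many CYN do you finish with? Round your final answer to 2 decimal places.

963.92

1000 CYN × 2.07 = 2070 WYN
2070 WYN × 1.99 = 4119.3 PRZ
4119.3 PRZ × 0.234 = 963.9162 CYN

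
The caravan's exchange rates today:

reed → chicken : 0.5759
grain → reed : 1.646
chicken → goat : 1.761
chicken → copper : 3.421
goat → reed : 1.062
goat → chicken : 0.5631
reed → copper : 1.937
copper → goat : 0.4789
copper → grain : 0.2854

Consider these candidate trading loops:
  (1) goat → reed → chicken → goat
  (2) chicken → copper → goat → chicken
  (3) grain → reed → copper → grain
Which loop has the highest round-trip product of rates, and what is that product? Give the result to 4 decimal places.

(1) 1.062 × 0.5759 × 1.761 = 1.07704
(2) 3.421 × 0.4789 × 0.5631 = 0.92254
(3) 1.646 × 1.937 × 0.2854 = 0.90994
Highest is cycle (1) at 1.0770 (>1, arbitrage).

1.0770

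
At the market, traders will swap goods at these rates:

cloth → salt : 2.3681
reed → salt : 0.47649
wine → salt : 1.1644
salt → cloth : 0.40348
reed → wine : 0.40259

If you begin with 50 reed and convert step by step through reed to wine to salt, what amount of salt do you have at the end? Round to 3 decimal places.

23.439

50 reed × 0.40259 = 20.1295 wine
20.1295 wine × 1.1644 = 23.4387898 salt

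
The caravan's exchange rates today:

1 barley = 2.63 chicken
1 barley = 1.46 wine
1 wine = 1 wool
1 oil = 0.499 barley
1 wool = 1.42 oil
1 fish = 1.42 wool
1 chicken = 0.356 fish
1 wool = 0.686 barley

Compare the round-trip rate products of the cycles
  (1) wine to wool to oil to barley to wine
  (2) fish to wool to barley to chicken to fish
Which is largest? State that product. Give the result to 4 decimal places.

(1) 1 × 1.42 × 0.499 × 1.46 = 1.03453
(2) 1.42 × 0.686 × 2.63 × 0.356 = 0.91205
Highest is cycle (1) at 1.0345 (>1, arbitrage).

1.0345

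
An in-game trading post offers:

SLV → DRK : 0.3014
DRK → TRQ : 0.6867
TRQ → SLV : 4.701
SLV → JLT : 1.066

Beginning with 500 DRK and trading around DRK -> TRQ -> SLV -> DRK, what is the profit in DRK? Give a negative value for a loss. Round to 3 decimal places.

-13.514

500 DRK × 0.6867 = 343.35 TRQ
343.35 TRQ × 4.701 = 1614.08835 SLV
1614.08835 SLV × 0.3014 = 486.48622869 DRK
Net change: 486.48622869 − 500 = -13.51377131 DRK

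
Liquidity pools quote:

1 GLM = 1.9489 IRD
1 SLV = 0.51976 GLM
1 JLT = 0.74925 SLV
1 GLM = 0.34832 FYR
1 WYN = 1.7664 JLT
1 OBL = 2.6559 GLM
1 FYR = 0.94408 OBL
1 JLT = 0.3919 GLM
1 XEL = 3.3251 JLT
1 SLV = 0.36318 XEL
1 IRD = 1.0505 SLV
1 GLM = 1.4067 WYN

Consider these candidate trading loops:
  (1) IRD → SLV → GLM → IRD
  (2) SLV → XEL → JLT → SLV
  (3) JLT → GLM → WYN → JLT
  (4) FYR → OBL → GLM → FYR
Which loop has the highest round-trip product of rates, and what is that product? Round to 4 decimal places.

(1) 1.0505 × 0.51976 × 1.9489 = 1.06411
(2) 0.36318 × 3.3251 × 0.74925 = 0.90480
(3) 0.3919 × 1.4067 × 1.7664 = 0.97379
(4) 0.94408 × 2.6559 × 0.34832 = 0.87337
Highest is cycle (1) at 1.0641 (>1, arbitrage).

1.0641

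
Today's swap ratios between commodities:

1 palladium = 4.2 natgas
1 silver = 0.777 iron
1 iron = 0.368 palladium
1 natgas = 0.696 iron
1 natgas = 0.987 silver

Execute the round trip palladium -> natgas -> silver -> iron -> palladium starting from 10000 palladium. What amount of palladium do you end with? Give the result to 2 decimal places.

11853.19

10000 palladium × 4.2 = 42000 natgas
42000 natgas × 0.987 = 41454 silver
41454 silver × 0.777 = 32209.758 iron
32209.758 iron × 0.368 = 11853.190944 palladium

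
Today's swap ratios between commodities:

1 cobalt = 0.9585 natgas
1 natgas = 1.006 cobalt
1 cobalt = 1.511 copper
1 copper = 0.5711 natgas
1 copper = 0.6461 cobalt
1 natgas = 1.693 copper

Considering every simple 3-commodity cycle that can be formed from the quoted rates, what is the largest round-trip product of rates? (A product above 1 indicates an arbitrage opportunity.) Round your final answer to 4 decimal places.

1.0485

natgas→copper→cobalt→natgas: 1.693 × 0.6461 × 0.9585 = 1.04845
natgas→cobalt→copper→natgas: 1.006 × 1.511 × 0.5711 = 0.86811
Maximum is natgas→copper→cobalt→natgas at 1.0485; arbitrage exists.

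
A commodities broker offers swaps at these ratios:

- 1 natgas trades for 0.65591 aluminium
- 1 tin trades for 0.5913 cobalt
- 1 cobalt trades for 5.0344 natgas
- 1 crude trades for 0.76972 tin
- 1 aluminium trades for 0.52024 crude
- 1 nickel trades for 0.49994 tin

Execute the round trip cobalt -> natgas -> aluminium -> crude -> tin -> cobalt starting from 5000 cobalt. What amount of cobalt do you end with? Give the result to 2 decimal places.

3909.37

5000 cobalt × 5.0344 = 25172 natgas
25172 natgas × 0.65591 = 16510.56652 aluminium
16510.56652 aluminium × 0.52024 = 8589.4571263648 crude
8589.4571263648 crude × 0.76972 = 6611.476939305513856 tin
6611.476939305513856 tin × 0.5913 = 3909.3663142113503430528 cobalt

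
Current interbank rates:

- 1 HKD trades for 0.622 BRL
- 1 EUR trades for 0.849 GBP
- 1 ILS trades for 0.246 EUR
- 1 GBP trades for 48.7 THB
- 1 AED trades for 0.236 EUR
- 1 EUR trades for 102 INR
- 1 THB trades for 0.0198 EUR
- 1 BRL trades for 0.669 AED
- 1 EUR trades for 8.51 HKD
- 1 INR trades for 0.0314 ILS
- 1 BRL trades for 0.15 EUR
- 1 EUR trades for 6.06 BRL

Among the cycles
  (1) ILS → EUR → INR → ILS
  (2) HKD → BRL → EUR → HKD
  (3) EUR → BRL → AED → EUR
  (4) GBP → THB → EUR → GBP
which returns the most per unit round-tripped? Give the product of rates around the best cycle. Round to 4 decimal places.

(1) 0.246 × 102 × 0.0314 = 0.78789
(2) 0.622 × 0.15 × 8.51 = 0.79398
(3) 6.06 × 0.669 × 0.236 = 0.95678
(4) 48.7 × 0.0198 × 0.849 = 0.81866
Highest is cycle (3) at 0.9568 (≤1, no arbitrage).

0.9568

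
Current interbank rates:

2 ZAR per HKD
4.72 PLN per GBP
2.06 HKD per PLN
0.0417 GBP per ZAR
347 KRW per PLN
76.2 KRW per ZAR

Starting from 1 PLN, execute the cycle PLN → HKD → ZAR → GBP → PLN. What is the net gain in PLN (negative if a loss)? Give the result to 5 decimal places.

-0.18909

1 PLN × 2.06 = 2.06 HKD
2.06 HKD × 2 = 4.12 ZAR
4.12 ZAR × 0.0417 = 0.171804 GBP
0.171804 GBP × 4.72 = 0.81091488 PLN
Net change: 0.81091488 − 1 = -0.18908512 PLN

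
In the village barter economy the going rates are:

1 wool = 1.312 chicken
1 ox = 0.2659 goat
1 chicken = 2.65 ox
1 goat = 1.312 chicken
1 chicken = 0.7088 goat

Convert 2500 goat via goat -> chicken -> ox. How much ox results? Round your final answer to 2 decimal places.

8692.00

2500 goat × 1.312 = 3280 chicken
3280 chicken × 2.65 = 8692 ox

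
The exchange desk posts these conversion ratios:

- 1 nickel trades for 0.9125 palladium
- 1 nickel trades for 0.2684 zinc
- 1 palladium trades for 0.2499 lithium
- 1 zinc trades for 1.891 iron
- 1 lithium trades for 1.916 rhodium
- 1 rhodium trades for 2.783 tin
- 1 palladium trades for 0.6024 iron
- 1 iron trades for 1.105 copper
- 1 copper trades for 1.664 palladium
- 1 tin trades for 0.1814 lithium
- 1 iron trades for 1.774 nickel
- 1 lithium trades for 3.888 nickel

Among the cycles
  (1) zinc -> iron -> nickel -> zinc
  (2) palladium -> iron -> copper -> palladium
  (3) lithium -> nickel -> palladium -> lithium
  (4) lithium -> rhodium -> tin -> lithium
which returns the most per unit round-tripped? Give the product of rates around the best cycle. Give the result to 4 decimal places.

(1) 1.891 × 1.774 × 0.2684 = 0.90038
(2) 0.6024 × 1.105 × 1.664 = 1.10764
(3) 3.888 × 0.9125 × 0.2499 = 0.88660
(4) 1.916 × 2.783 × 0.1814 = 0.96727
Highest is cycle (2) at 1.1076 (>1, arbitrage).

1.1076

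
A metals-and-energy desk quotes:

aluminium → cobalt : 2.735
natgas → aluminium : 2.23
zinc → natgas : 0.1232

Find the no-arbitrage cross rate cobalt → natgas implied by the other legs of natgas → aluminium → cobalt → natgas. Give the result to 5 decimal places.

0.16396

Known legs of the cycle: 2.23 × 2.735 = 6.09905
For no arbitrage the full-cycle product must be 1, so the missing rate is 1 / 6.09905 ≈ 0.1639600.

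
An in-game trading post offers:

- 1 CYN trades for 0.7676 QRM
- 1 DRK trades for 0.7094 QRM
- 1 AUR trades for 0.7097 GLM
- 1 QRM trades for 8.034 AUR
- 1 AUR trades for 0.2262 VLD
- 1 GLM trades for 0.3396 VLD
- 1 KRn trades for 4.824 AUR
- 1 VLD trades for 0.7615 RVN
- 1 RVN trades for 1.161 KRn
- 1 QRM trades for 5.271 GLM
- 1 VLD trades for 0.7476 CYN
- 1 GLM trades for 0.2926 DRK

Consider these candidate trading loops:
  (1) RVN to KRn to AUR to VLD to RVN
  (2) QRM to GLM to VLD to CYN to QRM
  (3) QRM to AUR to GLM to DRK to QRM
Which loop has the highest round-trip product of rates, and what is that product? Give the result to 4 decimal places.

(1) 1.161 × 4.824 × 0.2262 × 0.7615 = 0.96472
(2) 5.271 × 0.3396 × 0.7476 × 0.7676 = 1.02722
(3) 8.034 × 0.7097 × 0.2926 × 0.7094 = 1.18351
Highest is cycle (3) at 1.1835 (>1, arbitrage).

1.1835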